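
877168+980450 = 1857618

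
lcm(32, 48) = 96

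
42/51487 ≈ 0.000816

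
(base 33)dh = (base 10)446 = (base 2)110111110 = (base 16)1be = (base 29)fb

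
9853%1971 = 1969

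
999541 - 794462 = 205079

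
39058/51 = 765 + 43/51 ≈ 765.84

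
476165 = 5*95233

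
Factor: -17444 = -1*2^2*7^2*89^1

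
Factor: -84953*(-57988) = 2^2*7^1*11^1*19^1*109^1*7723^1 = 4926254564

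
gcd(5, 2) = 1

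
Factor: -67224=-1*2^3*3^1*2801^1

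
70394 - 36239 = 34155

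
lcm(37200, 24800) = 74400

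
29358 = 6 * 4893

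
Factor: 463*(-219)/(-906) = 2^(-1)*73^1*151^(-1)*463^1 = 33799/302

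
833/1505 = 119/215 ≈ 0.553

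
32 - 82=-50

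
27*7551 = 203877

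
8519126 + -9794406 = -1275280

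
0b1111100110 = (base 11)828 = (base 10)998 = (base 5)12443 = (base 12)6b2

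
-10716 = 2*(-5358)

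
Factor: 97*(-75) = -1*3^1*5^2*97^1 = -7275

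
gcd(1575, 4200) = 525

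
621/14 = 44 + 5/14 ≈ 44.36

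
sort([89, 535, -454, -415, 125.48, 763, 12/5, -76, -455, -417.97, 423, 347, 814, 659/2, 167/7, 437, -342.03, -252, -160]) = [-455, -454, -417.97, -415, -342.03, -252, -160, -76, 12/5, 167/7, 89, 125.48, 659/2, 347, 423, 437, 535, 763, 814]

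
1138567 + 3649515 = 4788082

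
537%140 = 117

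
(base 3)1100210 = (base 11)823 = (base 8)1741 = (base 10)993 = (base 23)1k4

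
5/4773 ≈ 0.00105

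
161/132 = 1 + 29/132 ≈ 1.22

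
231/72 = 3 + 5/24 ≈ 3.21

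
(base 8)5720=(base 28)3o0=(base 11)22aa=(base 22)65a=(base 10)3024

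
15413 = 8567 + 6846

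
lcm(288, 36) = 288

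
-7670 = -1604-6066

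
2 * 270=540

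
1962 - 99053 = -97091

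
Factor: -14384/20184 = -1 * 2^1 * 3^(-1) * 29^(-1) * 31^1 = -62/87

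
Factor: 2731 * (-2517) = -1 * 3^1 * 839^1 * 2731^1 = -6873927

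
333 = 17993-17660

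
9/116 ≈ 0.0776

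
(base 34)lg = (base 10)730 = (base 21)1dg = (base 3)1000001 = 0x2da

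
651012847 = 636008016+15004831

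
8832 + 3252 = 12084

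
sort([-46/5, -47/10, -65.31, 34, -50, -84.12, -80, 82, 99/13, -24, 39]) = [-84.12, -80, -65.31, -50, -24, -46/5, -47/10, 99/13, 34, 39, 82]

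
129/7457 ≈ 0.0173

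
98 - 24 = 74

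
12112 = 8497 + 3615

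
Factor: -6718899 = -1 * 3^1 * 11^1 * 97^1 * 2099^1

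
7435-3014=4421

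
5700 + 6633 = 12333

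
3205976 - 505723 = 2700253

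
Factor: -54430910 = -1 * 2^1 * 5^1 * 61^1 * 89231^1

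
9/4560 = 3/1520 ≈ 0.00197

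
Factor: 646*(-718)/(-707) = 2^2*7^(-1)*17^1*19^1*101^(-1)*359^1 = 463828/707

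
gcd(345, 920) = 115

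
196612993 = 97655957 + 98957036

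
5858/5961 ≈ 0.983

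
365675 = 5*73135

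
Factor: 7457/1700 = 2^(-2)*5^(-2)*17^(-1)*7457^1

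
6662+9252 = 15914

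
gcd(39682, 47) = 1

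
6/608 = 3/304 ≈ 0.00987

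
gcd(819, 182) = 91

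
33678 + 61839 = 95517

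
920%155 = 145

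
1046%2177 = 1046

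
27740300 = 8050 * 3446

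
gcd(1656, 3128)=184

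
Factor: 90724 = 2^2*37^1*613^1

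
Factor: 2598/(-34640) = -1 * 2^(-3) * 3^1 * 5^(-1) = -3/40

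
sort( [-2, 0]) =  [-2, 0]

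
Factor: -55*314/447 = -1*2^1*3^(-1)*5^1*11^1*149^(-1)*157^1 = -17270/447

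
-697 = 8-705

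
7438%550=288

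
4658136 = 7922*588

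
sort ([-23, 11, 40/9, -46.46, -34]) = [-46.46, -34, -23, 40/9, 11]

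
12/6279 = 4/2093≈0.00191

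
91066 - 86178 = 4888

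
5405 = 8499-3094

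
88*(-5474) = -481712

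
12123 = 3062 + 9061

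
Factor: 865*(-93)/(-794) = 2^(-1)*3^1*5^1*31^1*173^1*397^(-1) = 80445/794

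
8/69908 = 2/17477 ≈ 0.000114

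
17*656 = 11152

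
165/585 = 11/39 ≈ 0.282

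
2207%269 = 55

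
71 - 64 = 7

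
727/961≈0.757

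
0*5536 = 0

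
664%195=79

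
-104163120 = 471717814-575880934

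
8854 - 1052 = 7802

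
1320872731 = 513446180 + 807426551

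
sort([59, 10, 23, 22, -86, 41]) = [-86, 10, 22, 23, 41, 59]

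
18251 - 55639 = -37388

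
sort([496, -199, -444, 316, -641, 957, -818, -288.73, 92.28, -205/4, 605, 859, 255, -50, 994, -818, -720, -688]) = [-818, -818, -720, -688, -641, -444, -288.73, -199, -205/4, -50, 92.28, 255, 316, 496, 605, 859, 957, 994]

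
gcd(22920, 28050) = 30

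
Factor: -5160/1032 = -1*5^1 = -5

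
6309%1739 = 1092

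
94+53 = 147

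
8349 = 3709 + 4640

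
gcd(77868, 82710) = 18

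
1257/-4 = -314 - 1/4 = -314.25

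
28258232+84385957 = 112644189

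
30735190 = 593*51830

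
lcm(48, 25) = 1200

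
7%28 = 7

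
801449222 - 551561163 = 249888059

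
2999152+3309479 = 6308631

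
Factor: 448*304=2^10*7^1*19^1=136192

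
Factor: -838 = -1*2^1*419^1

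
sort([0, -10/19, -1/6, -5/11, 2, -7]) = [-7, -10/19, -5/11, -1/6, 0, 2]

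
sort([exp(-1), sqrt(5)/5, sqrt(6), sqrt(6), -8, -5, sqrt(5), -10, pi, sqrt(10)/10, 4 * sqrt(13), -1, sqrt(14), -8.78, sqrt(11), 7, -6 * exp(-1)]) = [-10, -8.78, -8, -5, -6 * exp(-1), -1, sqrt(10)/10, exp(-1), sqrt(5)/5, sqrt(5), sqrt(6), sqrt(6), pi, sqrt(11), sqrt(14), 7, 4 * sqrt(13)]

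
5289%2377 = 535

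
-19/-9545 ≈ 0.00199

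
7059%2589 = 1881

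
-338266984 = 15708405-353975389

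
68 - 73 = -5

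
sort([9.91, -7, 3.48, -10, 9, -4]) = [-10, -7, -4, 3.48, 9, 9.91]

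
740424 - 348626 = 391798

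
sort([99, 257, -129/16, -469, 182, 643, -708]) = [-708, -469, -129/16, 99, 182, 257, 643]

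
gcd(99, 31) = 1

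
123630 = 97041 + 26589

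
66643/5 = 13328 + 3/5 = 13328.60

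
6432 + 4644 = 11076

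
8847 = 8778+69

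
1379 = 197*7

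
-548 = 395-943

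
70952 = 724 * 98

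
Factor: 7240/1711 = 2^3*5^1*29^ (-1)*59^ (-1)*181^1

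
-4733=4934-9667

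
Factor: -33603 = -1*3^1*23^1*487^1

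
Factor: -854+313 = -1 * 541^1 = -541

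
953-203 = 750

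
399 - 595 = -196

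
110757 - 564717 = -453960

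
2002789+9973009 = 11975798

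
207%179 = 28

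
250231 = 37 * 6763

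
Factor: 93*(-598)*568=-1*2^4*3^1*13^1*23^1*31^1*71^1=-31588752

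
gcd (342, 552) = 6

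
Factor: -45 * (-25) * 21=3^3 * 5^3 * 7^1=23625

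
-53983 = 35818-89801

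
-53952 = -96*562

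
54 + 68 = 122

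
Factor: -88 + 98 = 2^1*5^1 = 10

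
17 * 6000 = 102000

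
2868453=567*5059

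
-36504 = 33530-70034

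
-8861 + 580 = -8281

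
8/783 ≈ 0.0102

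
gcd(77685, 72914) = 1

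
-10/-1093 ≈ 0.00915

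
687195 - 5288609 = -4601414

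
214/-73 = -2 - 68/73≈-2.93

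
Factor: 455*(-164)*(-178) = 2^3*5^1*7^1*13^1*41^1*89^1 = 13282360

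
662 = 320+342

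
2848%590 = 488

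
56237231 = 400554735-344317504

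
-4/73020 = -1/18255 ≈ -0.0000548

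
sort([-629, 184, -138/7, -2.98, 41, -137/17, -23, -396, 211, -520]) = [-629, -520, -396, -23, -138/7, -137/17, -2.98, 41, 184, 211]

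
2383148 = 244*9767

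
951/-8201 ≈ -0.116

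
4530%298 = 60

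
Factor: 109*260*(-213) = -1*2^2*3^1*5^1*13^1*71^1*109^1 = -6036420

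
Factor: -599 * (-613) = 599^1 * 613^1 = 367187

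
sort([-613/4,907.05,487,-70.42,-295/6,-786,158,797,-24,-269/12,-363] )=[-786,-363,-613/4,-70.42,-295/6,-24,-269/12,158,487,797,907.05] 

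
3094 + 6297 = 9391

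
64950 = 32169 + 32781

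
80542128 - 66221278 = 14320850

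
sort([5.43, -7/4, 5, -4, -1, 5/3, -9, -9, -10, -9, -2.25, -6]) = [-10, -9, -9, -9, -6, -4, -2.25, -7/4, -1, 5/3, 5, 5.43]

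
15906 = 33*482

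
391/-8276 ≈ -0.0472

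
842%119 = 9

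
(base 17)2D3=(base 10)802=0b1100100010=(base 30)QM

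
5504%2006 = 1492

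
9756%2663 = 1767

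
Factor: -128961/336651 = -1*3^1*17^(-1)*41^(-1)*89^1 = -267/697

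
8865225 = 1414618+7450607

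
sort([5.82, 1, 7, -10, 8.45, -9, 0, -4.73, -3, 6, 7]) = [-10, -9, -4.73, -3, 0, 1, 5.82, 6, 7, 7, 8.45]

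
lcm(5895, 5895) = 5895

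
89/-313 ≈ -0.284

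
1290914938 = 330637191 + 960277747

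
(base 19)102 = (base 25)ed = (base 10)363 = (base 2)101101011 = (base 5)2423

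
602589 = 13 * 46353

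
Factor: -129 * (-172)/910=2^1 * 3^1 * 5^(-1) * 7^(-1) * 13^(-1) * 43^2=11094/455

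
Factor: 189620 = 2^2*5^1*19^1*499^1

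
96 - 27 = 69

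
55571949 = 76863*723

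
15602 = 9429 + 6173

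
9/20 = 0.45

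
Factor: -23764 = -1*2^2*13^1*457^1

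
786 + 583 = 1369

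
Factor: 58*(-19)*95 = -1*2^1*5^1*19^2*29^1 = -104690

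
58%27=4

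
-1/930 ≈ -0.00108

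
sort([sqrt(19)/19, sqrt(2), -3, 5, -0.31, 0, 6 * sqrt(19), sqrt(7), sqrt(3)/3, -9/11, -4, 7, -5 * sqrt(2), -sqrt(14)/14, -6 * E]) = [-6 * E, -5 * sqrt(2), -4, -3, -9/11, -0.31, -sqrt(14)/14, 0, sqrt(19)/19, sqrt(3)/3, sqrt(2), sqrt(7), 5, 7, 6 * sqrt(19)]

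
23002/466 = 11501/233 ≈ 49.36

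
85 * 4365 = 371025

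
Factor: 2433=3^1 * 811^1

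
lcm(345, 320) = 22080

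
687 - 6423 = -5736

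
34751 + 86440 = 121191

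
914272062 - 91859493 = 822412569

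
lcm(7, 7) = 7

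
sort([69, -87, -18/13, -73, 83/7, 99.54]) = [-87, -73, -18/13, 83/7, 69, 99.54]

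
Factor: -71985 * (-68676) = 2^2 * 3^2 * 5^1 * 59^1 * 97^1 * 4799^1 = 4943641860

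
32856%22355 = 10501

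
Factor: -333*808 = -1*2^3*3^2*37^1*101^1 = -269064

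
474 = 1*474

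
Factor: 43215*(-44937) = -1*3^3*5^1*43^1*67^1*4993^1 = -1941952455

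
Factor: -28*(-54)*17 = 2^3*3^3*7^1*17^1 = 25704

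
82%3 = 1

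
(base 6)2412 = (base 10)584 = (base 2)1001001000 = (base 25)n9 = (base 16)248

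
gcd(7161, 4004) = 77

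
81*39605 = 3208005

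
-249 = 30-279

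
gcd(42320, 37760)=80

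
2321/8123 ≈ 0.286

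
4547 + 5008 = 9555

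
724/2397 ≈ 0.302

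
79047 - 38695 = 40352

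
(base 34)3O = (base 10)126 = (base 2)1111110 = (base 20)66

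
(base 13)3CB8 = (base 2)10001001000010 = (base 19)155B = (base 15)28EA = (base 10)8770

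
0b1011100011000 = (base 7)23144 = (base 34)53u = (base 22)c4g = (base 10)5912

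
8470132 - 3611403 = 4858729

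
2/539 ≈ 0.00371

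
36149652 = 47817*756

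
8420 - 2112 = 6308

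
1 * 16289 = 16289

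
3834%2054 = 1780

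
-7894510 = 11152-7905662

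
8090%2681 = 47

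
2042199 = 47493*43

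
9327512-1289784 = 8037728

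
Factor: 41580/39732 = 3^2 * 5^1 * 43^(-1) = 45/43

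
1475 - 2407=-932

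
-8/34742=-4/17371 ≈ -0.000230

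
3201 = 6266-3065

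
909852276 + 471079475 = 1380931751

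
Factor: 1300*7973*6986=2^3*5^2*7^2*13^1*17^1*67^1*499^1=72409191400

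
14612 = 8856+5756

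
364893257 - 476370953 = -111477696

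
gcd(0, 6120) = 6120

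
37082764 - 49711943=-12629179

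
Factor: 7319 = 13^1*563^1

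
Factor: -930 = -1*2^1*3^1*5^1*31^1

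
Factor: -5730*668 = -1*2^3*3^1*5^1*167^1*191^1 = -3827640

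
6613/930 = 7 + 103/930 ≈ 7.11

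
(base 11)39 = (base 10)42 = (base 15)2c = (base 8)52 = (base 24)1i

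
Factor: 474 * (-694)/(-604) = 3^1 * 79^1 * 151^(-1) * 347^1 = 82239/151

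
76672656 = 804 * 95364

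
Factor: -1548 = -1 * 2^2 * 3^2 * 43^1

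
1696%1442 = 254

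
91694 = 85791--5903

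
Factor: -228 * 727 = -1 * 2^2 * 3^1 * 19^1 * 727^1 = -165756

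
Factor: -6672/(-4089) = 2^4*29^(-1)*47^(-1)*139^1 = 2224/1363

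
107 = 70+37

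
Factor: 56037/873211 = 3^1*67^(-1)*13033^(-1)*18679^1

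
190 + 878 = 1068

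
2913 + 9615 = 12528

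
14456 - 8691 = 5765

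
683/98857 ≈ 0.00691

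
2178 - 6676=-4498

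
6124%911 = 658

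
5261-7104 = -1843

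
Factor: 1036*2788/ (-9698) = -1*2^3*7^1*13^ (-1)*17^1*37^1*41^1*373^ (-1) = -1444184/4849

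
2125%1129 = 996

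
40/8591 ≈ 0.00466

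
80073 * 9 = 720657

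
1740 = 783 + 957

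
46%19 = 8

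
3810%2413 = 1397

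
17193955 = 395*43529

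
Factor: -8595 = -1*3^2*5^1*191^1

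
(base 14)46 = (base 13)4a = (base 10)62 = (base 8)76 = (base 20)32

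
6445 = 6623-178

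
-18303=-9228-9075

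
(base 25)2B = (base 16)3D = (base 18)37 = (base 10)61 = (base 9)67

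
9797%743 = 138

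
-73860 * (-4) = 295440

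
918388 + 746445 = 1664833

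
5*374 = 1870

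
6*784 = 4704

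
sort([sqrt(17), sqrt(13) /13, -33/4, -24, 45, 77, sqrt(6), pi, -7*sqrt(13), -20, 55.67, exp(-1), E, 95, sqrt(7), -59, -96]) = [-96, -59, -7*sqrt(13), -24, -20, -33/4, sqrt(13) /13, exp(-1), sqrt(6), sqrt(7), E, pi, sqrt(17), 45, 55.67, 77, 95]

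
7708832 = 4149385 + 3559447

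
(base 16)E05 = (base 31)3MO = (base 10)3589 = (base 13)1831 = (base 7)13315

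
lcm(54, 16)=432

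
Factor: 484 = 2^2 * 11^2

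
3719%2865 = 854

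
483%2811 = 483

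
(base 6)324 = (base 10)124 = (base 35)3j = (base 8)174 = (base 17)75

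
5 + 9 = 14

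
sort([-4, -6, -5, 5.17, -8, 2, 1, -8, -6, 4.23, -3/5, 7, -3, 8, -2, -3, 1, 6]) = [-8, -8, -6, -6, -5, -4, -3, -3, -2, -3/5, 1, 1, 2, 4.23, 5.17, 6, 7, 8]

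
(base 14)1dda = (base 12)3210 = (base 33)516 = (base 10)5484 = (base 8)12554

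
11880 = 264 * 45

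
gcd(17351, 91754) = 1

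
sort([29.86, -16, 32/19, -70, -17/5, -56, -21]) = [-70, -56, -21, -16, -17/5, 32/19, 29.86]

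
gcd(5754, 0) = 5754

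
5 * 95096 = 475480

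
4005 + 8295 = 12300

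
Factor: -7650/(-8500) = 2^(-1) * 3^2 * 5^(-1) = 9/10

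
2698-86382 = -83684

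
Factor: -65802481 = -1*65802481^1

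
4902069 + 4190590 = 9092659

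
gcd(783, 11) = 1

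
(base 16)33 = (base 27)1o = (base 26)1p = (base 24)23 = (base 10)51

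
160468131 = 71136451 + 89331680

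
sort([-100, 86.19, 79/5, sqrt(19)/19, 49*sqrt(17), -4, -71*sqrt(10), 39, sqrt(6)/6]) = [-71*sqrt(10), -100, -4, sqrt(19)/19, sqrt(6)/6, 79/5, 39, 86.19, 49*sqrt(17)]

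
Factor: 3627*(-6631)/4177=-1*3^2*13^1*19^1*31^1*349^1*4177^(-1)=-24050637/4177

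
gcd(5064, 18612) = 12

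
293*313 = 91709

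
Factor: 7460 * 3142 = 2^3 * 5^1 * 373^1 * 1571^1 = 23439320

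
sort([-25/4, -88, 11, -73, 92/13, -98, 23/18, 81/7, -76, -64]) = [-98, -88, -76, -73, -64, -25/4, 23/18, 92/13, 11, 81/7]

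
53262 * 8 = 426096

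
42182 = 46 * 917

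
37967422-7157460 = 30809962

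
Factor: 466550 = 2^1*5^2*7^1*31^1*43^1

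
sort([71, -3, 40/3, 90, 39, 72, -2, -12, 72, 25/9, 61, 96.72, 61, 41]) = [-12, -3, -2, 25/9, 40/3, 39, 41, 61, 61, 71, 72, 72, 90, 96.72]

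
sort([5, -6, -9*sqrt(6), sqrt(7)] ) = [-9*sqrt(6), -6, sqrt(7), 5] 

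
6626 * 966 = 6400716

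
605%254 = 97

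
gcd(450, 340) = 10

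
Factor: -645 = -1*3^1*5^1*43^1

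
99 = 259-160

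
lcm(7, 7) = 7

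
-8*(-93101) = 744808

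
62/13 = 4 + 10/13 ≈ 4.77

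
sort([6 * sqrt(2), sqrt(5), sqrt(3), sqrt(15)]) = [sqrt(3), sqrt(5), sqrt(15), 6 * sqrt(2)]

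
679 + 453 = 1132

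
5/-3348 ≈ -0.00149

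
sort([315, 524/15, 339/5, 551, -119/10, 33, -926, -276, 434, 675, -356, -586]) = [-926, -586, -356, -276, -119/10, 33, 524/15, 339/5, 315, 434, 551, 675]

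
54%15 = 9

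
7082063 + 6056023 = 13138086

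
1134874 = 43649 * 26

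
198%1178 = 198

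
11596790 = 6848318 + 4748472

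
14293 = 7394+6899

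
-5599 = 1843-7442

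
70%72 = 70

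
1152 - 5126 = -3974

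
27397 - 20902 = 6495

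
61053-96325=-35272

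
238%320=238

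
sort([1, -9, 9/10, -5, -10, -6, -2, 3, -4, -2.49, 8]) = [-10, -9, -6, -5, -4, -2.49, -2, 9/10, 1, 3, 8]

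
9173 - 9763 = -590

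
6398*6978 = 44645244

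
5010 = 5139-129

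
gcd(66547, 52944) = 1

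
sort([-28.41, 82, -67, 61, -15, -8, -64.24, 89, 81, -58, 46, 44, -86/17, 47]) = [-67, -64.24, -58, -28.41, -15, -8, -86/17, 44, 46, 47, 61, 81, 82, 89]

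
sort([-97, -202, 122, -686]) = [-686, -202, -97, 122]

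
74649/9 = 8294 + 1/3 ≈ 8294.33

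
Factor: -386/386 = -1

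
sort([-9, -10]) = [-10, -9]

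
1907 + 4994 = 6901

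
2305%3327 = 2305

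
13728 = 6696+7032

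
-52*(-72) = 3744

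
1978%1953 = 25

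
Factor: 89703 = 3^2*9967^1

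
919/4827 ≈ 0.190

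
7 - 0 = 7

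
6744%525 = 444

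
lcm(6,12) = 12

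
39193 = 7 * 5599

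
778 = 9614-8836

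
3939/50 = 78 + 39/50 = 78.78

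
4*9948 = 39792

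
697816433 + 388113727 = 1085930160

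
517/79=6+43/79 ≈ 6.54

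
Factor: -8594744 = -1*2^3*1074343^1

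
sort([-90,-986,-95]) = [-986,-95,-90]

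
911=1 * 911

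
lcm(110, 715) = 1430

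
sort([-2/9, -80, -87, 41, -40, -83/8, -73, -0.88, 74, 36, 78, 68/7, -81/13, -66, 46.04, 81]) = [-87, -80, -73, -66, -40, -83/8, -81/13, -0.88, -2/9, 68/7, 36, 41, 46.04, 74, 78, 81]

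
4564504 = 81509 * 56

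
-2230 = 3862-6092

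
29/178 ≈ 0.163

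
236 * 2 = 472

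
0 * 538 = 0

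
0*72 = 0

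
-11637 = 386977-398614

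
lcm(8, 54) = 216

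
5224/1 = 5224 = 5224.00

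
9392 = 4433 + 4959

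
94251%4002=2205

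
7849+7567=15416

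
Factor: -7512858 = -1*2^1*3^3*23^2*263^1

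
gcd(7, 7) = 7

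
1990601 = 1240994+749607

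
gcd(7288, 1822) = 1822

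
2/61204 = 1/30602 ≈ 0.0000327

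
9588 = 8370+1218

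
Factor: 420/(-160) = -1*2^(-3)*3^1*7^1 = -21/8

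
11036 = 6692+4344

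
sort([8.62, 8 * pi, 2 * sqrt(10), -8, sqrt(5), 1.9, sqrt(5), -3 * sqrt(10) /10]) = [-8, -3 * sqrt(10) /10, 1.9, sqrt(5), sqrt(5), 2 * sqrt(10), 8.62, 8 * pi]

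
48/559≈0.0859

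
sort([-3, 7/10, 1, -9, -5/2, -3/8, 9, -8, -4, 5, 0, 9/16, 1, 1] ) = [-9, -8, -4, -3, -5/2, -3/8, 0, 9/16, 7/10, 1, 1, 1, 5, 9] 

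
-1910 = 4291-6201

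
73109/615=118+539/615 ≈ 118.88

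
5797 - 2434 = 3363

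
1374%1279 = 95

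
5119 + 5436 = 10555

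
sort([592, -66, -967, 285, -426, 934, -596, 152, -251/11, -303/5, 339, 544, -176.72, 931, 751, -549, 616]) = [-967, -596, -549, -426, -176.72, -66, -303/5, -251/11, 152, 285, 339, 544, 592, 616, 751, 931, 934]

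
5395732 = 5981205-585473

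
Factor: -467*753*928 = -1*2^5*3^1*29^1*251^1*467^1 = -326332128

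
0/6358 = 0 = 0.00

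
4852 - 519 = 4333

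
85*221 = 18785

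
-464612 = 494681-959293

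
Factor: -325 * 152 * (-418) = 2^4 * 5^2 * 11^1 * 13^1 * 19^2 = 20649200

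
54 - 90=-36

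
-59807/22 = -2718 - 1/2 = -2718.50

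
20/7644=5/1911 ≈ 0.00262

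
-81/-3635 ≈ 0.0223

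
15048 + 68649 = 83697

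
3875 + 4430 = 8305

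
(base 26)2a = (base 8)76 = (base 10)62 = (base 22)2i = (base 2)111110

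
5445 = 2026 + 3419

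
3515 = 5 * 703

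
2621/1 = 2621 = 2621.00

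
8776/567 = 15 + 271/567 ≈ 15.48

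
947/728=1 + 219/728 ≈ 1.30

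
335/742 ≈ 0.451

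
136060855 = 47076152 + 88984703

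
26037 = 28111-2074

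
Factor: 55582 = 2^1 * 27791^1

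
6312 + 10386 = 16698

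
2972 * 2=5944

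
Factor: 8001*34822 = 2^1*3^2*7^1*23^1*127^1*757^1 = 278610822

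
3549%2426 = 1123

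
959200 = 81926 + 877274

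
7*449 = 3143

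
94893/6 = 15815 + 1/2 = 15815.50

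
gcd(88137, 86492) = 7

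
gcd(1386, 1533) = 21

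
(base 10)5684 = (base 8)13064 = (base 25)929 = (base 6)42152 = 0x1634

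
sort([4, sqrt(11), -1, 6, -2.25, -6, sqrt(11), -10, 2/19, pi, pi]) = [-10, -6, -2.25, -1, 2/19, pi, pi, sqrt(11), sqrt(11), 4, 6]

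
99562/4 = 49781/2 = 24890.50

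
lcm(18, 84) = 252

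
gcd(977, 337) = 1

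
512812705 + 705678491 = 1218491196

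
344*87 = 29928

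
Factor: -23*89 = -1*23^1*89^1 = -2047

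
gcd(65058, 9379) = 1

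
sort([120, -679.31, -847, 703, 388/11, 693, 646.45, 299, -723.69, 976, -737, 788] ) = [-847, -737, -723.69, -679.31, 388/11, 120, 299, 646.45, 693, 703, 788, 976] 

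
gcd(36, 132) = 12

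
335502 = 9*37278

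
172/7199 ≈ 0.0239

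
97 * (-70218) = -6811146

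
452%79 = 57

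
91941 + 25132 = 117073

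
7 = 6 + 1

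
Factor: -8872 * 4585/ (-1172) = 2^1 * 5^1 * 7^1 * 131^1 * 293^ (-1) * 1109^1 = 10169530/293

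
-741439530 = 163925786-905365316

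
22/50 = 11/25 = 0.44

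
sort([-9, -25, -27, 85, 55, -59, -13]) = [-59, -27, -25, -13, -9, 55, 85]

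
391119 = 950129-559010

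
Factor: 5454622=2^1 * 2727311^1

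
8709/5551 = 1 + 3158/5551≈1.57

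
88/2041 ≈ 0.0431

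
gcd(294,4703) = 1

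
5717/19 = 300+17/19 ≈ 300.89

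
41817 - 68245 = -26428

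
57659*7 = 403613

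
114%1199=114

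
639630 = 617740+21890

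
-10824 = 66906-77730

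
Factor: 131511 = 3^1*59^1*743^1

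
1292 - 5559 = -4267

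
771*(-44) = -33924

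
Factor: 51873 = 3^1 * 17291^1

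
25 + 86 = 111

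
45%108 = 45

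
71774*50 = 3588700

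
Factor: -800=-1 * 2^5 * 5^2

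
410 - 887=-477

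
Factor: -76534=-1*2^1*17^1*2251^1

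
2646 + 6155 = 8801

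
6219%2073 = 0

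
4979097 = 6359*783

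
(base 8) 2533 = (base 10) 1371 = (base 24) 293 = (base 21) 326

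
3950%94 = 2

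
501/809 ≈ 0.619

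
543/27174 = 181/9058 ≈ 0.0200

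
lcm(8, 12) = 24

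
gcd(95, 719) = 1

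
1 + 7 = 8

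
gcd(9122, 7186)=2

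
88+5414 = 5502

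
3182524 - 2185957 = 996567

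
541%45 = 1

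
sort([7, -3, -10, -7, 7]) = [-10, -7, -3, 7, 7]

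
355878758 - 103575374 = 252303384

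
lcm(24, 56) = 168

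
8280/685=1656/137 ≈ 12.09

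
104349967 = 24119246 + 80230721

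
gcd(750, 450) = 150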